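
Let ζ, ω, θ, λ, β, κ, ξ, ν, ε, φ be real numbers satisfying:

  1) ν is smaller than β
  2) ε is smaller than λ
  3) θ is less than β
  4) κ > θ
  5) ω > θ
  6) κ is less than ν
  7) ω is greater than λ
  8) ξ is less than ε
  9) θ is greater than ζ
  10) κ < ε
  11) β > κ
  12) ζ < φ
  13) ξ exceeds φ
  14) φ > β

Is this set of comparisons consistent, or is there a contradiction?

Every relation is compatible with ζ < θ < κ < ν < β < φ < ξ < ε < λ < ω; the set is consistent.

consistent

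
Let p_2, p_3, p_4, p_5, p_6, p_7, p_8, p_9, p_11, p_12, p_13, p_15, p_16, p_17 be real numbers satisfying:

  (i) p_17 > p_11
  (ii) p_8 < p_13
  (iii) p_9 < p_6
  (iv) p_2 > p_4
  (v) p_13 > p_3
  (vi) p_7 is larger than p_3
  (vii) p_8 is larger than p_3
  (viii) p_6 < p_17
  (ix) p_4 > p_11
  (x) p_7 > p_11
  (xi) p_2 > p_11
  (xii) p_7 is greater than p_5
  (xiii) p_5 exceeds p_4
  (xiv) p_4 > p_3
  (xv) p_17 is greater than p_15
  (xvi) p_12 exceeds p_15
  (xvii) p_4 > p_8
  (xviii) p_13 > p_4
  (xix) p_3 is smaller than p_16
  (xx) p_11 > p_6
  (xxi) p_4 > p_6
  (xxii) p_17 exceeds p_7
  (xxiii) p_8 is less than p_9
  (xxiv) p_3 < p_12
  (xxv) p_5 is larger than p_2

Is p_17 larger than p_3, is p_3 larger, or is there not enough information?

Chaining the given relations: p_3 < p_8 < p_9 < p_6 < p_11 < p_4 < p_2 < p_5 < p_7 < p_17.
So p_17 is larger.

p_17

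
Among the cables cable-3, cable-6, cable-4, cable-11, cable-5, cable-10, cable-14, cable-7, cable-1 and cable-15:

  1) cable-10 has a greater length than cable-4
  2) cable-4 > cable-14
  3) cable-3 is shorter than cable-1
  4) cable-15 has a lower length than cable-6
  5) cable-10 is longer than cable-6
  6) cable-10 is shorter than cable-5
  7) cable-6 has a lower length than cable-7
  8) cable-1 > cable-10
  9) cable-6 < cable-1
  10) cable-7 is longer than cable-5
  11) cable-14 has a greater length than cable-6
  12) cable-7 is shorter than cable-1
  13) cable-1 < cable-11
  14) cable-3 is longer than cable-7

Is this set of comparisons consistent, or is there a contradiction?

consistent

Every relation is compatible with cable-15 < cable-6 < cable-14 < cable-4 < cable-10 < cable-5 < cable-7 < cable-3 < cable-1 < cable-11; the set is consistent.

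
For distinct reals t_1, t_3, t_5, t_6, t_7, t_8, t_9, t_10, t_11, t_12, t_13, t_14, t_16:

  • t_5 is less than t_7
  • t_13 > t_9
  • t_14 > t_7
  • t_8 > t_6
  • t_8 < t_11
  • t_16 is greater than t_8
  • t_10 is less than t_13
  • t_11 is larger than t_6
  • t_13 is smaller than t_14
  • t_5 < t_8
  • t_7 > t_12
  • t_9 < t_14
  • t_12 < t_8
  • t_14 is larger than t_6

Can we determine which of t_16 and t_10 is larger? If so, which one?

Following every chain through t_10: above t_10 we get t_13, t_14.
t_16 is not reached, and no chain runs the other way from t_16 to t_10.
So the given relations leave the order of t_10 and t_16 undetermined.

undetermined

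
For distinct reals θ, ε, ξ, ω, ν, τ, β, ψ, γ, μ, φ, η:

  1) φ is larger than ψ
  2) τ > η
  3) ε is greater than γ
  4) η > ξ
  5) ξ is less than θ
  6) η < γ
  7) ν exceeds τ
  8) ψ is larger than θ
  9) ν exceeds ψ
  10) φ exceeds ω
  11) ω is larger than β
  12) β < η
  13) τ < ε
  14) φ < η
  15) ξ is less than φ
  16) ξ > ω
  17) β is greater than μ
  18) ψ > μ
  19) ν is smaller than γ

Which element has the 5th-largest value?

η

Chaining the given pairs: μ < β < ω < ξ < θ < ψ < φ < η < τ < ν < γ < ε.
Counting 5 from the largest end gives η.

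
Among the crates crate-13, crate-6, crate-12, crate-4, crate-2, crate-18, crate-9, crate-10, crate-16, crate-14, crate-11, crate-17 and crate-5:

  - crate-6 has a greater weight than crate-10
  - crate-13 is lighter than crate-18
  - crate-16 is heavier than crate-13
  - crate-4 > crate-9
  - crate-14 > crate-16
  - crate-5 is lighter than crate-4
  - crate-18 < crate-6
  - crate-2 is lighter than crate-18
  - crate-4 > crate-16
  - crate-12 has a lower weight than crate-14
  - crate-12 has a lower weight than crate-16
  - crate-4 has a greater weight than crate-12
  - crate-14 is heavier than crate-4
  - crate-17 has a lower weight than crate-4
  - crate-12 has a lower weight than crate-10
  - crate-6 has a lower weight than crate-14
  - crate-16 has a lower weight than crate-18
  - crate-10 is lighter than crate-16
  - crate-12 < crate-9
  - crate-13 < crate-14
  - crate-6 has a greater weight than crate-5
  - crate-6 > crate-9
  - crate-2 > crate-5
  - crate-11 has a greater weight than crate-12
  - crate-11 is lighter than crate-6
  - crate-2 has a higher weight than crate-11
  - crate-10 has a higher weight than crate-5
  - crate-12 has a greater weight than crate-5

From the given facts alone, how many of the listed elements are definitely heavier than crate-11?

From crate-11 the given relations immediately reach crate-2, crate-6.
From those, crate-18, crate-14 — 4 in total.
Nothing else is reachable above crate-11; 4 in all.

4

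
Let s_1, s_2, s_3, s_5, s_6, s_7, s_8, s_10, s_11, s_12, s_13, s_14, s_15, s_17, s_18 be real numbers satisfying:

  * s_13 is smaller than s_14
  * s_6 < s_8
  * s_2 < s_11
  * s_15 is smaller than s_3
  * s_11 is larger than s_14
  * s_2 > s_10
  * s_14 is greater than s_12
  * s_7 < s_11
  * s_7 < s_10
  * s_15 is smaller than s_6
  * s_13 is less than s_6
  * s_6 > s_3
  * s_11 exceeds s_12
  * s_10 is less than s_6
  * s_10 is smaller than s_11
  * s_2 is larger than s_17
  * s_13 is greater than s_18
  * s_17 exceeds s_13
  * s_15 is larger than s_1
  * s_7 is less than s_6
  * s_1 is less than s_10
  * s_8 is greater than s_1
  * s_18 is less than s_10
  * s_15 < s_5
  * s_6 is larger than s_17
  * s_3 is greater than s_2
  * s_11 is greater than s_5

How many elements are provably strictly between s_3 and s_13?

The relations place s_13 below s_3. An element lies strictly between them when it is forced above s_13 and also forced below s_3.
Above s_13: {s_14, s_17, s_2, s_11, s_6, s_8}. Below s_3: {s_1, s_18, s_7, s_15, s_10, s_17, s_2}.
Intersection: {s_17, s_2} — 2.

2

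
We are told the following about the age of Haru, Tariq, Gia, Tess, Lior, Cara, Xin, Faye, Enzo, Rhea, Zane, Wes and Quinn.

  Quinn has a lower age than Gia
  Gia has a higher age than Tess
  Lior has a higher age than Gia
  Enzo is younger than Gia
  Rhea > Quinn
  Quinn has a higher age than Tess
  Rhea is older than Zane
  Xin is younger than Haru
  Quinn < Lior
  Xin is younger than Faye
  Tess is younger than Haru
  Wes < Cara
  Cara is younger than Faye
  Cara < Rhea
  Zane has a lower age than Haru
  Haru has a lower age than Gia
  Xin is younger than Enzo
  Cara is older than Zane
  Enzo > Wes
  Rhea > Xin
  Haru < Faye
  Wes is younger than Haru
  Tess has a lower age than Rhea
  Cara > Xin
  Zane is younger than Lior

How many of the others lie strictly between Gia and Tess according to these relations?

2

Chaining upward from Tess reaches: Haru, Quinn, Faye, Rhea, Lior.
Chaining downward from Gia reaches: Zane, Wes, Xin, Enzo, Haru, Quinn.
Strictly between Tess and Gia are those in both lists: Haru, Quinn — 2 elements.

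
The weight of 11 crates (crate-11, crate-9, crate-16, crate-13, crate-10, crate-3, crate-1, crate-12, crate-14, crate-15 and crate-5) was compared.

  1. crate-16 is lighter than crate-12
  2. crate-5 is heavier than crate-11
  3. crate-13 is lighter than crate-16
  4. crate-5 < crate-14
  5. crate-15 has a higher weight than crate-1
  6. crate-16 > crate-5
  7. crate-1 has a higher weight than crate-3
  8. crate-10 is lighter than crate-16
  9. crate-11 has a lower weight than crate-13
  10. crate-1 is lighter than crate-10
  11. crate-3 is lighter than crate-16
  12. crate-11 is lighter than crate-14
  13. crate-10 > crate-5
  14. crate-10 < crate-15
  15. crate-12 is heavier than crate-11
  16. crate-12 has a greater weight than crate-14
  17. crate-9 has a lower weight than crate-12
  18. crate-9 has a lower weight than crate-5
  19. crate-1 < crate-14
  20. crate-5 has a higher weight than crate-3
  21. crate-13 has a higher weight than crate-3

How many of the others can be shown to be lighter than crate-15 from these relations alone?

6

Directly below crate-15: crate-1, crate-10.
One step further: crate-3, crate-5 (4 so far).
One step further: crate-11, crate-9 (6 so far).
Nothing else is reachable below crate-15; 6 in all.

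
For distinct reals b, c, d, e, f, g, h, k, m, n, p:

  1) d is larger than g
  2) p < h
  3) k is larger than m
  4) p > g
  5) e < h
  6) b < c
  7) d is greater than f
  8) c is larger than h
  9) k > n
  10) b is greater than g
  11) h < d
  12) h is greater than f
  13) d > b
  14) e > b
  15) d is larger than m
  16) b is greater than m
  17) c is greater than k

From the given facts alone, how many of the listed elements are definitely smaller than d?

7

The elements the relations force below d are f, g, p, m, b, e, h — no chain reaches any other.
That is 7.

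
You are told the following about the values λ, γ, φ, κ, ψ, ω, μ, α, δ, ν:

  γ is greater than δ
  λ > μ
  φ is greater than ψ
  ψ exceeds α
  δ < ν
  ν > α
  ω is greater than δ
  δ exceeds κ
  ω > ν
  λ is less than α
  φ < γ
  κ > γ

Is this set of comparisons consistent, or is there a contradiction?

inconsistent

Chaining the given relations yields γ < κ < δ, so γ < δ. But one relation states δ < γ. These cannot both hold.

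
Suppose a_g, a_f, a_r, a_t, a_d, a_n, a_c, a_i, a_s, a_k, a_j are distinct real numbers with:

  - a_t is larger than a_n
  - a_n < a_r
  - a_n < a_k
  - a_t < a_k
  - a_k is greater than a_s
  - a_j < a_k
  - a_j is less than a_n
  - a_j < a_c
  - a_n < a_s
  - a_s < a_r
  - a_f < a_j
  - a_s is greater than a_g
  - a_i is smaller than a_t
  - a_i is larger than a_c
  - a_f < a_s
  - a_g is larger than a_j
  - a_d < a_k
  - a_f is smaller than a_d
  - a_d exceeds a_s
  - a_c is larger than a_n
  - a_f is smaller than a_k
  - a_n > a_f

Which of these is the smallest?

Chaining upward from a_f: directly above it, a_j, a_n, a_s, a_d, a_k; then a_c, a_g, a_r, a_t; then a_i.
That covers every other element, and nothing is given below a_f, so a_f is the smallest.

a_f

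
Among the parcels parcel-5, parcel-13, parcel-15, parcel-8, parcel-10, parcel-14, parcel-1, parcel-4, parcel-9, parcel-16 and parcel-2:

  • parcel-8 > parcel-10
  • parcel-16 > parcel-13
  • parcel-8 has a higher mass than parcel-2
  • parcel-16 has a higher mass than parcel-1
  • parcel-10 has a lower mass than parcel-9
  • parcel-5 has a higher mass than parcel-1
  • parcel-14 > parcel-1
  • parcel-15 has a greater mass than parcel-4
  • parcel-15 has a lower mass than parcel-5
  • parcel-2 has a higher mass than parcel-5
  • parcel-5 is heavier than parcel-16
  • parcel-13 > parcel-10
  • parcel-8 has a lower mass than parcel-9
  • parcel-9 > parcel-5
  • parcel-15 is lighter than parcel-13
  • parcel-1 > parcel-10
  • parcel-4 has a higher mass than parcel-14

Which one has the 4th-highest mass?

The consecutive relations fix a unique order: parcel-10 < parcel-1 < parcel-14 < parcel-4 < parcel-15 < parcel-13 < parcel-16 < parcel-5 < parcel-2 < parcel-8 < parcel-9.
Counting 4 from the largest end gives parcel-5.

parcel-5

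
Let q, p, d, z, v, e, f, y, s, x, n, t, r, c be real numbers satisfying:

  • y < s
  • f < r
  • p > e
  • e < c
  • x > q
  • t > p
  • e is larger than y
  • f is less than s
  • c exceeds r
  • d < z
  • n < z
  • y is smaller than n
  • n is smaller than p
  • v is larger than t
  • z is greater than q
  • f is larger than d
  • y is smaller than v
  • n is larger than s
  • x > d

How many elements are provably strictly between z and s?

Chaining upward from s reaches: n, p, t, v.
Chaining downward from z reaches: q, d, y, f, n.
Strictly between s and z are those in both lists: n — 1 element.

1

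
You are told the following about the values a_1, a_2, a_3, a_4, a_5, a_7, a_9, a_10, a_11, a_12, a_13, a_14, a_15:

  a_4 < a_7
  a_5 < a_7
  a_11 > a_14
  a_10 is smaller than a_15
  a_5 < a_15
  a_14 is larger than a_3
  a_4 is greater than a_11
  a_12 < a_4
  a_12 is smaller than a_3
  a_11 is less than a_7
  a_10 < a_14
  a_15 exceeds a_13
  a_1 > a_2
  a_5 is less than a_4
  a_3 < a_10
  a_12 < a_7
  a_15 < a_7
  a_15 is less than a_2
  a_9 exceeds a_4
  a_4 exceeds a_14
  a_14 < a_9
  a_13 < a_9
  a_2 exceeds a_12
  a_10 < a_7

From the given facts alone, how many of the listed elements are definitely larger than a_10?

The elements the relations force above a_10 are a_14, a_15, a_11, a_2, a_4, a_9, a_1, a_7 — no chain reaches any other.
That is 8.

8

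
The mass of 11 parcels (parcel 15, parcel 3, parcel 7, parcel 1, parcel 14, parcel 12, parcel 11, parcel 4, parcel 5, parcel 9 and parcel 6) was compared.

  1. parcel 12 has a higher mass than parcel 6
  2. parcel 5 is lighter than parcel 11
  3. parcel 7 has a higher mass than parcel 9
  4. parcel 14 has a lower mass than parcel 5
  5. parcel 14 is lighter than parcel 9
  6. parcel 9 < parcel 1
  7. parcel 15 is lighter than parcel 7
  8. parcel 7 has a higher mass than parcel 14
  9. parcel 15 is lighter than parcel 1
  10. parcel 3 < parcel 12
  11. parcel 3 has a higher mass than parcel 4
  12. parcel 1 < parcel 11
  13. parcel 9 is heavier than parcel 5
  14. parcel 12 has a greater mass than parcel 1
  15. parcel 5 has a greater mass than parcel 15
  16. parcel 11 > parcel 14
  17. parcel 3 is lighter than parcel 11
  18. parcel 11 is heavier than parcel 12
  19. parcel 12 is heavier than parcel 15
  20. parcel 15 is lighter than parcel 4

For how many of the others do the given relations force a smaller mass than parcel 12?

8

From parcel 12 the given relations immediately reach parcel 15, parcel 6, parcel 3, parcel 1.
From those, parcel 4, parcel 9 — 6 in total.
From those, parcel 14, parcel 5 — 8 in total.
No other element is forced below parcel 12 by the given relations, so the count is 8.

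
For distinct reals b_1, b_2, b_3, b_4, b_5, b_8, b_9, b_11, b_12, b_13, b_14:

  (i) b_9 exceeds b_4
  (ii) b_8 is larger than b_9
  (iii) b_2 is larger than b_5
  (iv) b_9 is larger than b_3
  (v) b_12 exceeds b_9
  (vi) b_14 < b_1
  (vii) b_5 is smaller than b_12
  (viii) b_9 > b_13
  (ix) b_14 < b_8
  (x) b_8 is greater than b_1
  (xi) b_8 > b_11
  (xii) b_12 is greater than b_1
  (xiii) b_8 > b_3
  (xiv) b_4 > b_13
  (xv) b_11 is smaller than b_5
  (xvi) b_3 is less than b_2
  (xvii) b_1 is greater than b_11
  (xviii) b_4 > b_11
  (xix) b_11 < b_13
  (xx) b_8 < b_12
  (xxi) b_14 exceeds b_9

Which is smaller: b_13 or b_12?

b_13 < b_4 and b_4 < b_9 give b_13 < b_9.
Then b_9 < b_14 extends the chain to b_14.
Then b_14 < b_1 extends the chain to b_1.
With b_1 < b_8: b_13 < b_4 < b_9 < b_14 < b_1 < b_8.
Then b_8 < b_12 extends the chain to b_12.
So b_13 < b_12; b_13 is the smaller of the two.

b_13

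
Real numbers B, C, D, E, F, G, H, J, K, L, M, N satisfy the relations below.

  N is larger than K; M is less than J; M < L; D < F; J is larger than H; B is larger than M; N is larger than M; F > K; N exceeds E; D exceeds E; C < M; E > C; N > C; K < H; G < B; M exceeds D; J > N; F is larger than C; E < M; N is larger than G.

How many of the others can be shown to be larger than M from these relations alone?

4

From M the given relations immediately reach L, B, N, J.
Nothing else is reachable above M; 4 in all.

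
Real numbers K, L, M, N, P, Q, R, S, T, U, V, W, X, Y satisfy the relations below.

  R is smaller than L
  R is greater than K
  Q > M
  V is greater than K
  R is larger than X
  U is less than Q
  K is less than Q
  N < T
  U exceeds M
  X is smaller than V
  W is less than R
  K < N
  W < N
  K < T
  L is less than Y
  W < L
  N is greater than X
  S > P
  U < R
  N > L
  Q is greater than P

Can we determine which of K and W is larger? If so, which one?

undetermined

Following every chain through W: above W we get R, L, Y, N, T.
K is not reached, and no chain runs the other way from K to W.
So the given relations leave the order of W and K undetermined.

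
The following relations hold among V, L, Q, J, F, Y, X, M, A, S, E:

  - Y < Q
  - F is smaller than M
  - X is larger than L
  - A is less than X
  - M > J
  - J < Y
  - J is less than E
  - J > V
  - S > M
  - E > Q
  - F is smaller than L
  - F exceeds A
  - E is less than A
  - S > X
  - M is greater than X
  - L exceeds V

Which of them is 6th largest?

Piecing the relations together gives one ordering: V < J < Y < Q < E < A < F < L < X < M < S.
Counting 6 from the largest end gives A.

A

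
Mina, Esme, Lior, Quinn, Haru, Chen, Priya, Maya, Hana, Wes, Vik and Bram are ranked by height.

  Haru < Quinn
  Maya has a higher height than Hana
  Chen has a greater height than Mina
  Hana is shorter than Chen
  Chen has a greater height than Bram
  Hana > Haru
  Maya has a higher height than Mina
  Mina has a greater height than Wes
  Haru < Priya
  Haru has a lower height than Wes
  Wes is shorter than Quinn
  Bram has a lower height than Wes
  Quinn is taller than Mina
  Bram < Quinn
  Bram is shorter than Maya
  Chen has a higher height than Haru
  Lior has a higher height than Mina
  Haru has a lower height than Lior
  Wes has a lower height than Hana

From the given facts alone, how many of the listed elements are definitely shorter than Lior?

4

Directly below Lior: Haru, Mina.
One step further: Wes (3 so far).
One step further: Bram (4 so far).
Nothing else is reachable below Lior; 4 in all.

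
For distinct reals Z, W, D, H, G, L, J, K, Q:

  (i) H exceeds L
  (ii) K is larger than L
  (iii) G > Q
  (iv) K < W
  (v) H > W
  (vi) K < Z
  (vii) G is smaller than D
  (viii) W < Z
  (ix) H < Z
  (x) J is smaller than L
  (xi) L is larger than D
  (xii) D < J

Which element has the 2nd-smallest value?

G

Chaining the given pairs: Q < G < D < J < L < K < W < H < Z.
Counting 2 from the smallest end gives G.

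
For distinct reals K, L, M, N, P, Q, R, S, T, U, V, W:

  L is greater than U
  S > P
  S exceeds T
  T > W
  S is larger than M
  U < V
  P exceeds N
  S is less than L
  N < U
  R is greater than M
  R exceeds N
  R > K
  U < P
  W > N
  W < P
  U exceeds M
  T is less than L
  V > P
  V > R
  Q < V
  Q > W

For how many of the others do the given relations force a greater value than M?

6

From M the given relations immediately reach U, R, S.
From those, P, L, V — 6 in total.
No other element is forced above M by the given relations, so the count is 6.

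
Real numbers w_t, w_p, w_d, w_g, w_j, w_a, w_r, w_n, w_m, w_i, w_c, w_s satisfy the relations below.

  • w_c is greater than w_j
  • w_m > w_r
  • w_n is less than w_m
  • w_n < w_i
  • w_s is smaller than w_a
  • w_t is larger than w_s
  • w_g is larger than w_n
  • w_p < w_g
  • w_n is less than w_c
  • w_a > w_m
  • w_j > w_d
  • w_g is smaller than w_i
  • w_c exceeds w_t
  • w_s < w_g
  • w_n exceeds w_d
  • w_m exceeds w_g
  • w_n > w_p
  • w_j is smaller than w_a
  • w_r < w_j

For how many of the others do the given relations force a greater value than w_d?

7

From w_d the given relations immediately reach w_n, w_j.
From those, w_g, w_i, w_c, w_m, w_a — 7 in total.
Nothing else is reachable above w_d; 7 in all.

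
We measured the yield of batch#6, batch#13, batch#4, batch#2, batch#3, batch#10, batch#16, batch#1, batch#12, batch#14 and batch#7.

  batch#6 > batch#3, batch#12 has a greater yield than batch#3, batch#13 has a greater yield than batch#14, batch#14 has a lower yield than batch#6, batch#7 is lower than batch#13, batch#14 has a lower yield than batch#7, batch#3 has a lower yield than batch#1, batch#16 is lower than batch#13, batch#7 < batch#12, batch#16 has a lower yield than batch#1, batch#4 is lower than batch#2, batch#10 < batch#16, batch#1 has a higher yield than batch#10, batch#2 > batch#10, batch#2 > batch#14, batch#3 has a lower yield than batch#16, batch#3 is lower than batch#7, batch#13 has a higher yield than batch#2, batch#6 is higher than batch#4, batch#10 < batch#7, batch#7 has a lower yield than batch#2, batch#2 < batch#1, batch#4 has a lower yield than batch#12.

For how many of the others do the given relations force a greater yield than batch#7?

4

The elements the relations force above batch#7 are batch#2, batch#13, batch#1, batch#12 — no chain reaches any other.
That is 4.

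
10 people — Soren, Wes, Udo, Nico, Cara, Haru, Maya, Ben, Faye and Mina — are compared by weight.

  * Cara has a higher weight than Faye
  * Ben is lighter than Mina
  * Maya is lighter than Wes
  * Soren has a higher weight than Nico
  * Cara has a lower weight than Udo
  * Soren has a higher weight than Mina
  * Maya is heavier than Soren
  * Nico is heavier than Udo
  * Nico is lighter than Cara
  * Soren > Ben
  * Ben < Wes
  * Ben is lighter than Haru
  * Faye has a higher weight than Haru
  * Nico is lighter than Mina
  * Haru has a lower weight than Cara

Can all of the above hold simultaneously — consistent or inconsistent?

Chaining the given relations yields Cara < Udo < Nico, so Cara < Nico. But one relation states Nico < Cara. These cannot both hold.

inconsistent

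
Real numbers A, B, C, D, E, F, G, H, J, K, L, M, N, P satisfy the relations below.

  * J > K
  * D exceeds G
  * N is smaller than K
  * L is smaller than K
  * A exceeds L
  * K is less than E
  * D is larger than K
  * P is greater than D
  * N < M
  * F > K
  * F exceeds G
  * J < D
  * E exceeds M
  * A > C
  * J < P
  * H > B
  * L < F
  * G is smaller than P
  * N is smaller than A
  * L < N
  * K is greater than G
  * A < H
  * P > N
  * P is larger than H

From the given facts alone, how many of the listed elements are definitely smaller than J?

Directly below J: K.
One step further: L, N, G (4 so far).
No other element is forced below J by the given relations, so the count is 4.

4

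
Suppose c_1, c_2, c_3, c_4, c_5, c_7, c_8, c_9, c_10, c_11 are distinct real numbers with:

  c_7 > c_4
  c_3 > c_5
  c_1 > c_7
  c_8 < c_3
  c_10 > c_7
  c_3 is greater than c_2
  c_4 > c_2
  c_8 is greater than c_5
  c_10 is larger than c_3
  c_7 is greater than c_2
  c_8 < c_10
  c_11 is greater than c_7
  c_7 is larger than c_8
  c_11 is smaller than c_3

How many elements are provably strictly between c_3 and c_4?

Chaining upward from c_4 reaches: c_7, c_1, c_11, c_10.
Chaining downward from c_3 reaches: c_5, c_2, c_8, c_7, c_11.
Strictly between c_4 and c_3 are those in both lists: c_7, c_11 — 2 elements.

2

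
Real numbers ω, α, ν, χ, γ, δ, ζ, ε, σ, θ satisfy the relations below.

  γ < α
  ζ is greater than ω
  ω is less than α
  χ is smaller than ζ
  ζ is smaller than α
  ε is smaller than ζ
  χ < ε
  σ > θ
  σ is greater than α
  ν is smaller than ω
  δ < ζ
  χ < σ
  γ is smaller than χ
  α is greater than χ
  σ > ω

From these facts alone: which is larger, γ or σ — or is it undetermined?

γ < χ and χ < ε give γ < ε.
With ε < ζ: γ < χ < ε < ζ.
Then ζ < α extends the chain to α.
Then α < σ extends the chain to σ.
So σ is larger.

σ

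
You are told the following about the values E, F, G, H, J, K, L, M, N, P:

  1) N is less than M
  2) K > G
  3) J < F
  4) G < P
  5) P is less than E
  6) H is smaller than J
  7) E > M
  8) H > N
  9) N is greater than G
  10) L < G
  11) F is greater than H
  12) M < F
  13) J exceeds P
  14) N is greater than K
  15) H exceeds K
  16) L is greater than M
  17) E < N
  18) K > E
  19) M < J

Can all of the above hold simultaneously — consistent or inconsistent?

Chaining the given relations yields M < L < G < P < E < K < N, so M < N. But one relation states N < M. These cannot both hold.

inconsistent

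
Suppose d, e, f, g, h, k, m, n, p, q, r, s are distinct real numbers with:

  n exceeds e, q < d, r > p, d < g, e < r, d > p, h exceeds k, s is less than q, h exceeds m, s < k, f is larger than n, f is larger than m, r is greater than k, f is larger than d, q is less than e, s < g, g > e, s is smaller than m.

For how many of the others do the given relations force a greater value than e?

4

The elements the relations force above e are n, f, g, r — no chain reaches any other.
That is 4.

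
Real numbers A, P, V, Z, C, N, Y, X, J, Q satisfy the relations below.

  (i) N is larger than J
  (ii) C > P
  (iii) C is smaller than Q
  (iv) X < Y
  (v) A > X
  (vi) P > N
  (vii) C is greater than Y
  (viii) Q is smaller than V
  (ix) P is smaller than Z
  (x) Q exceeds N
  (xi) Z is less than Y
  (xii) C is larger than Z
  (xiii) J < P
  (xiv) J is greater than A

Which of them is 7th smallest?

Y

The consecutive relations fix a unique order: X < A < J < N < P < Z < Y < C < Q < V.
Counting 7 from the smallest end gives Y.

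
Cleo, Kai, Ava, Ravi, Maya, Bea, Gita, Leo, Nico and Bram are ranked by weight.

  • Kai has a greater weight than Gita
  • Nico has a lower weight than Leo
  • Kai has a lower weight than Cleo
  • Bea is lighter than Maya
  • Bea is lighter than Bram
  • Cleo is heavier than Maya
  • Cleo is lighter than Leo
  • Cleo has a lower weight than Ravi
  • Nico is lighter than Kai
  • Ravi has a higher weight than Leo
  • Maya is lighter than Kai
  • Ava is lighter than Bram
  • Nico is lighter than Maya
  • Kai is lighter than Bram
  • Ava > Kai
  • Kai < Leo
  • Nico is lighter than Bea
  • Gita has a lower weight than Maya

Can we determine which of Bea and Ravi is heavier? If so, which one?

Bea < Maya and Maya < Kai give Bea < Kai.
Then Kai < Cleo extends the chain to Cleo.
With Cleo < Leo: Bea < Maya < Kai < Cleo < Leo.
Then Leo < Ravi extends the chain to Ravi.
So Ravi is heavier.

Ravi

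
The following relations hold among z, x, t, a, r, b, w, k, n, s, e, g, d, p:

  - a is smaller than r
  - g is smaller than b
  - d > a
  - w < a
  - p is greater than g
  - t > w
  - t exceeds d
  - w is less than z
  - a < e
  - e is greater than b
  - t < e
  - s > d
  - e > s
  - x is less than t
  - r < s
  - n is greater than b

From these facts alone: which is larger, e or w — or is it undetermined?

Link the given pairs in sequence: w < a; a < d; d < t; t < e.
Together: w < a < d < t < e.
So e is larger.

e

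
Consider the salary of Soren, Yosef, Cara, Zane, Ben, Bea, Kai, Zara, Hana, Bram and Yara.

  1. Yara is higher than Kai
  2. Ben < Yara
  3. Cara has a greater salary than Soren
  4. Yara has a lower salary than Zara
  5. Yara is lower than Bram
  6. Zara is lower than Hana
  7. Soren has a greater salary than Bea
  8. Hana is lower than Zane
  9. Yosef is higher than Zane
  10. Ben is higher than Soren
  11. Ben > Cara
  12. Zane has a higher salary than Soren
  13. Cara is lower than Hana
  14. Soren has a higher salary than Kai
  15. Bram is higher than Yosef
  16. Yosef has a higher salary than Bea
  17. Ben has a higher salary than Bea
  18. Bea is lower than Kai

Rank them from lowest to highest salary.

Nothing is placed below Bea, so it is least; from there Bea < Kai; Kai < Soren; Soren < Cara; Cara < Ben; Ben < Yara; Yara < Zara; Zara < Hana; Hana < Zane; Zane < Yosef; Yosef < Bram, each given directly.

Bea < Kai < Soren < Cara < Ben < Yara < Zara < Hana < Zane < Yosef < Bram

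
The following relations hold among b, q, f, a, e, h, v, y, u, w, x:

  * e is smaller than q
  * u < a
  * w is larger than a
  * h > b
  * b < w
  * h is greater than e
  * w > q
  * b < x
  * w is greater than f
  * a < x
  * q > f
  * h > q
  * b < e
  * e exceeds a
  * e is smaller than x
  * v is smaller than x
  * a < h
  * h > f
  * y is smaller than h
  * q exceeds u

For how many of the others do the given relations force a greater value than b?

From b the given relations immediately reach e, w, x, h.
From those, q — 5 in total.
No other element is forced above b by the given relations, so the count is 5.

5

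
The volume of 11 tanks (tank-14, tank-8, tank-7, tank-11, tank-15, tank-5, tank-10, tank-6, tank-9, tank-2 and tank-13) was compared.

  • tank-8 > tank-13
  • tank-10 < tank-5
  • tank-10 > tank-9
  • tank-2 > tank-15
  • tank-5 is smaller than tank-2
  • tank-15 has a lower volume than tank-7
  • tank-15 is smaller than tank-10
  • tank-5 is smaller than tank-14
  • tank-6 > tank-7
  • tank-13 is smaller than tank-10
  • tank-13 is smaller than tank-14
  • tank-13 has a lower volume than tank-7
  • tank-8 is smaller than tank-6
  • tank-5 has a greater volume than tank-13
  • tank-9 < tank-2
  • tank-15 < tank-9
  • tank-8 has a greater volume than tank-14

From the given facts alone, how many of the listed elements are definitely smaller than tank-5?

4

Directly below tank-5: tank-13, tank-10.
One step further: tank-15, tank-9 (4 so far).
No other element is forced below tank-5 by the given relations, so the count is 4.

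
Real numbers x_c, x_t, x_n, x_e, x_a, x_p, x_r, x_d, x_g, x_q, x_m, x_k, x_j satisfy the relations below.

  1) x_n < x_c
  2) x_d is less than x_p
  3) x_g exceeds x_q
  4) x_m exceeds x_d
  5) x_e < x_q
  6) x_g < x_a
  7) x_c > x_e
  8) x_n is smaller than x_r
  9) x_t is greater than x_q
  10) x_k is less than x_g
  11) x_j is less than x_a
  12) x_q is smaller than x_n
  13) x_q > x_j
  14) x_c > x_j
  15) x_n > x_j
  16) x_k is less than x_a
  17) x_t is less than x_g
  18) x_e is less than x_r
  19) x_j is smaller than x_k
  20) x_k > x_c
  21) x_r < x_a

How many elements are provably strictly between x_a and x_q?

The relations place x_q below x_a. An element lies strictly between them when it is forced above x_q and also forced below x_a.
Above x_q: {x_n, x_c, x_t, x_r, x_k, x_g}. Below x_a: {x_j, x_e, x_n, x_c, x_t, x_r, x_k, x_g}.
Intersection: {x_n, x_c, x_t, x_r, x_k, x_g} — 6.

6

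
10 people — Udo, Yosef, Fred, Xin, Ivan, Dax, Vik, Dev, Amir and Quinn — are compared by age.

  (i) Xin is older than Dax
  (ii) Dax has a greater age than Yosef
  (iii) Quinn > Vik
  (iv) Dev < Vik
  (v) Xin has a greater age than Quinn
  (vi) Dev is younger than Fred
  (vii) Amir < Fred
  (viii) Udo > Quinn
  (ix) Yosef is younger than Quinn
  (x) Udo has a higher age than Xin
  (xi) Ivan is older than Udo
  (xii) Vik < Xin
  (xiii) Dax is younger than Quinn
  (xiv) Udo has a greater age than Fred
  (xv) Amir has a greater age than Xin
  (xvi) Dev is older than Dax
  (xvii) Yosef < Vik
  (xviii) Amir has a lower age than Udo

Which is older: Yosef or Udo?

Chaining the given relations: Yosef < Dax < Dev < Vik < Quinn < Xin < Amir < Fred < Udo.
So Yosef < Udo; Udo is the older of the two.

Udo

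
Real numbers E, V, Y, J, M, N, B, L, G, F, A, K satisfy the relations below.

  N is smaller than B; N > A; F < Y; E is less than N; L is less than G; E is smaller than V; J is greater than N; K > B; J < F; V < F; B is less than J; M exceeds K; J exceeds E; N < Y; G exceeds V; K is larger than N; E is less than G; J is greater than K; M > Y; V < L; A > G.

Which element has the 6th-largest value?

The consecutive relations fix a unique order: E < V < L < G < A < N < B < K < J < F < Y < M.
The 6th largest is B.

B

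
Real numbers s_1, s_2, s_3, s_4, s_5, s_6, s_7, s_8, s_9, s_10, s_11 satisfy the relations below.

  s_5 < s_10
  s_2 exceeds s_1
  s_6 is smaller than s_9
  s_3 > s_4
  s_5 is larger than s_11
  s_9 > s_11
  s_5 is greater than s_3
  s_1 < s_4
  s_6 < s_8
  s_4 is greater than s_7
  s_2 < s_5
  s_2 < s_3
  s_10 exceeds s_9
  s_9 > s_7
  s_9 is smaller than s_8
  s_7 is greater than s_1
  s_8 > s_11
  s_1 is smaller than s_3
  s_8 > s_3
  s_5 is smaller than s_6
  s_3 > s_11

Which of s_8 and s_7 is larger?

Following the relations from s_7: s_7 < s_4 < s_3 < s_5 < s_6 < s_9 < s_8.
So s_7 < s_8; s_8 is the larger of the two.

s_8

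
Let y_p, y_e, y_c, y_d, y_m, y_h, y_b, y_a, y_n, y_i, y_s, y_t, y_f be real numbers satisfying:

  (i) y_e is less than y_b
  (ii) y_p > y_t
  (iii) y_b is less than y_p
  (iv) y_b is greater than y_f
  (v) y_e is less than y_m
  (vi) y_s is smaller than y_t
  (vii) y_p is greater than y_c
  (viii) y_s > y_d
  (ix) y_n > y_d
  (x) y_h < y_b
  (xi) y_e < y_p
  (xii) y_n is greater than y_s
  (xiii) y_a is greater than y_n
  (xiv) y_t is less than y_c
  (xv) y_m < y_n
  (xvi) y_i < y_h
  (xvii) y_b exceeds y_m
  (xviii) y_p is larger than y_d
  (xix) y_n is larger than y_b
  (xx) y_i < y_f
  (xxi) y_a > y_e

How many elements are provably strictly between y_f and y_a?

2

The relations place y_f below y_a. An element lies strictly between them when it is forced above y_f and also forced below y_a.
Above y_f: {y_b, y_p, y_n}. Below y_a: {y_d, y_e, y_s, y_i, y_h, y_m, y_b, y_n}.
Intersection: {y_b, y_n} — 2.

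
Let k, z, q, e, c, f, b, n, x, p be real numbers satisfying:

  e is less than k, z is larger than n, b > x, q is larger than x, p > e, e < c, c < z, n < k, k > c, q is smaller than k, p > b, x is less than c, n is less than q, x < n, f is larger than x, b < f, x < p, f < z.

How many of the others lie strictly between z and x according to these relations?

Chaining upward from x reaches: n, b, f, c, p, q, k.
Chaining downward from z reaches: n, e, b, f, c.
Strictly between x and z are those in both lists: n, b, f, c — 4 elements.

4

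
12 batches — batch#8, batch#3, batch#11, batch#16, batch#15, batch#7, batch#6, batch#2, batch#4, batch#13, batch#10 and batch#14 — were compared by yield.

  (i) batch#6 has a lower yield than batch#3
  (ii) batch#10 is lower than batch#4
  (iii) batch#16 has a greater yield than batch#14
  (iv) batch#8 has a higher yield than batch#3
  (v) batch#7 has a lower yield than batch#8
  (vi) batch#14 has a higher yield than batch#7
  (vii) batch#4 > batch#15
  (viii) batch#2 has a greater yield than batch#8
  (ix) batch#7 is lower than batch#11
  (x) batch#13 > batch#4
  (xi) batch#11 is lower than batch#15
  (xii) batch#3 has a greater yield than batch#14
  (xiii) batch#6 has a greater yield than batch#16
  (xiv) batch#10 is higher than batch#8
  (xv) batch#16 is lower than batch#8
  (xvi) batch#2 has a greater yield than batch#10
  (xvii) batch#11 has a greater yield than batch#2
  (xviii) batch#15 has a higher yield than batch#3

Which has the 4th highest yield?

The consecutive relations fix a unique order: batch#7 < batch#14 < batch#16 < batch#6 < batch#3 < batch#8 < batch#10 < batch#2 < batch#11 < batch#15 < batch#4 < batch#13.
Counting 4 from the largest end gives batch#11.

batch#11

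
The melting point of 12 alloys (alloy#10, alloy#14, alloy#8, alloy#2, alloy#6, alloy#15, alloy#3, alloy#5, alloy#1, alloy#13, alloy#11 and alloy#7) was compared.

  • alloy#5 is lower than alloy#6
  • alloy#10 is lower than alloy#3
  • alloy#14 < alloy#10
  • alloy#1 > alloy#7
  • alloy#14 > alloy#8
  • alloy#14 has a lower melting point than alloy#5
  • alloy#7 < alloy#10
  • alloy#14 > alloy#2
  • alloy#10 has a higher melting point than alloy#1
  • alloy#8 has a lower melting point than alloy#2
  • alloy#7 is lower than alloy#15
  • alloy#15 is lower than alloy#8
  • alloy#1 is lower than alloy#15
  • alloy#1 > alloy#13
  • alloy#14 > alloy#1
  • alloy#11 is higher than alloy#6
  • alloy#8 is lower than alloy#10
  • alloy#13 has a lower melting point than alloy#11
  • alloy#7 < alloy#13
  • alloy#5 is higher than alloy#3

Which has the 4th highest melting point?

Piecing the relations together gives one ordering: alloy#7 < alloy#13 < alloy#1 < alloy#15 < alloy#8 < alloy#2 < alloy#14 < alloy#10 < alloy#3 < alloy#5 < alloy#6 < alloy#11.
Counting 4 from the largest end gives alloy#3.

alloy#3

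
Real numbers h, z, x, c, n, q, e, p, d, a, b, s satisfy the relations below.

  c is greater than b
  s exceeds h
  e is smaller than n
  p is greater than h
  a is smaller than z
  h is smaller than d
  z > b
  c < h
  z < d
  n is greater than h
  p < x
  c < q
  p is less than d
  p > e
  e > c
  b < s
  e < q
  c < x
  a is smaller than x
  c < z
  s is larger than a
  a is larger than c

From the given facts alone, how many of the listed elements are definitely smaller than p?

Directly below p: h, e.
One step further: c (3 so far).
One step further: b (4 so far).
No other element is forced below p by the given relations, so the count is 4.

4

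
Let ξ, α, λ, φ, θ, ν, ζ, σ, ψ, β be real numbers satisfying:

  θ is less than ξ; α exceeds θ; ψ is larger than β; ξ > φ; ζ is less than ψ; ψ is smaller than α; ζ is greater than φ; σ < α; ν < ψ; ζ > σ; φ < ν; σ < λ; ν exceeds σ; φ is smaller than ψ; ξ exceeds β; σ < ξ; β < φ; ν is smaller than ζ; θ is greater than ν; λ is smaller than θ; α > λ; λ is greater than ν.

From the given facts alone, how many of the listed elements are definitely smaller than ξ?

6

Directly below ξ: σ, β, φ, θ.
One step further: ν, λ (6 so far).
No other element is forced below ξ by the given relations, so the count is 6.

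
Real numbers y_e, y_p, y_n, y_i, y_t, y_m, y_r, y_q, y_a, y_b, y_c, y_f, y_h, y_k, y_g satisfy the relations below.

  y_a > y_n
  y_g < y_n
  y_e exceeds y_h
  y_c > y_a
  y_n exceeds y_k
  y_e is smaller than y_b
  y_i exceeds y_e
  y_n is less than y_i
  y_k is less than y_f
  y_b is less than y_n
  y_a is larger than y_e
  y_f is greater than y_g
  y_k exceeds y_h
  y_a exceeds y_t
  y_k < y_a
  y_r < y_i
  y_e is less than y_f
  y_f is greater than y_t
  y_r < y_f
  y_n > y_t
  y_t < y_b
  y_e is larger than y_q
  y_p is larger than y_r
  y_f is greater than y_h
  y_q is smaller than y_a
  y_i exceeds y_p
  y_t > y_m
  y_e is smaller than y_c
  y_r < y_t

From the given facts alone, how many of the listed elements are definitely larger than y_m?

The elements the relations force above y_m are y_t, y_b, y_n, y_a, y_f, y_c, y_i — no chain reaches any other.
That is 7.

7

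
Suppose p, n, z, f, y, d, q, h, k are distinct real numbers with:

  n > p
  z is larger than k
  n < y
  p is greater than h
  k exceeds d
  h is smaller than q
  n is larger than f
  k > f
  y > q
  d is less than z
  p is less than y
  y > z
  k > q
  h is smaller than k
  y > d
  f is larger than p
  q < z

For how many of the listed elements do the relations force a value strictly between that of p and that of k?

1

Chaining upward from p reaches: f, n, z, y.
Chaining downward from k reaches: h, f, q, d.
Strictly between p and k are those in both lists: f — 1 element.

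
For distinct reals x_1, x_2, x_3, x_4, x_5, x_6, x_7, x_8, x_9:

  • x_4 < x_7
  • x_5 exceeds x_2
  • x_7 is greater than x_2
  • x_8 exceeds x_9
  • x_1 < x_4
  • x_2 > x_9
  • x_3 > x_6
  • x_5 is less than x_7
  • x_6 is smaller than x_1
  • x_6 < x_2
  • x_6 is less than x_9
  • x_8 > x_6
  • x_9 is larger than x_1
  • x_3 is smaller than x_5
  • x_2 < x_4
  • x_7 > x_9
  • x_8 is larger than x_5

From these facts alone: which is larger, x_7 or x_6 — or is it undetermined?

x_6 < x_1 and x_1 < x_9 give x_6 < x_9.
Then x_9 < x_2 extends the chain to x_2.
With x_2 < x_4: x_6 < x_1 < x_9 < x_2 < x_4.
Then x_4 < x_7 extends the chain to x_7.
So x_7 is larger.

x_7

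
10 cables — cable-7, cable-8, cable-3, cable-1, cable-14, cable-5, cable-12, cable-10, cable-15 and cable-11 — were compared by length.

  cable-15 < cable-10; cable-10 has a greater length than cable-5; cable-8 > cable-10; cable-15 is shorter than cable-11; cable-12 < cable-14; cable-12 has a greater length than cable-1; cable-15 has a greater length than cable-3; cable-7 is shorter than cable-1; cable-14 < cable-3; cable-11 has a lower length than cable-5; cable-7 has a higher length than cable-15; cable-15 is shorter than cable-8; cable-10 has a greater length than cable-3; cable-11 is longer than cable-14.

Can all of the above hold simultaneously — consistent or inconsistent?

inconsistent

We have cable-14 < cable-3 stated directly, yet also cable-3 < cable-15 < cable-7 < cable-1 < cable-12 < cable-14 by chaining the others — so cable-3 < cable-14. Contradiction.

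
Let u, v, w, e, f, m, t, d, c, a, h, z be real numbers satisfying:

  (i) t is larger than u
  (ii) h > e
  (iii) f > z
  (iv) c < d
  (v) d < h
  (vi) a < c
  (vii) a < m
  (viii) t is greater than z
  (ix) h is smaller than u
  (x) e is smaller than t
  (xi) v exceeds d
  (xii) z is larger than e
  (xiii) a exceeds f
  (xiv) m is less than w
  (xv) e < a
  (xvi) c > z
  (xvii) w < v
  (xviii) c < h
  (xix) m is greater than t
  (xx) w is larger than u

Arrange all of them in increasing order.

e < z < f < a < c < d < h < u < t < m < w < v

Each adjacent pair is fixed by a given relation: e < z; z < f; f < a; a < c; c < d; d < h; h < u; u < t; t < m; m < w; w < v. Chaining them end to end gives the full order.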